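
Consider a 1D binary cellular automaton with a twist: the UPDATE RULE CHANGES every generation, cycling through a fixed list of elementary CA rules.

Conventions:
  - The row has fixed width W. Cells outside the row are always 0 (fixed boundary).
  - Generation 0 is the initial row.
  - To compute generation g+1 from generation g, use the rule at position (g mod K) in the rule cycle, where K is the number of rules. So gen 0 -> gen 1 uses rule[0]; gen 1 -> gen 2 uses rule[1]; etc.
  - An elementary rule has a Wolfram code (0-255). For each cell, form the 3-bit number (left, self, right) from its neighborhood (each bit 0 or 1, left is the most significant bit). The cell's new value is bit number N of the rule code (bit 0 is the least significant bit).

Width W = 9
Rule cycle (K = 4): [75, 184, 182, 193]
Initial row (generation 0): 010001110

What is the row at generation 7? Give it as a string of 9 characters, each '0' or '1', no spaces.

Gen 0: 010001110
Gen 1 (rule 75): 100111010
Gen 2 (rule 184): 010110101
Gen 3 (rule 182): 111001111
Gen 4 (rule 193): 011000111
Gen 5 (rule 75): 111011101
Gen 6 (rule 184): 110111010
Gen 7 (rule 182): 001010111

Answer: 001010111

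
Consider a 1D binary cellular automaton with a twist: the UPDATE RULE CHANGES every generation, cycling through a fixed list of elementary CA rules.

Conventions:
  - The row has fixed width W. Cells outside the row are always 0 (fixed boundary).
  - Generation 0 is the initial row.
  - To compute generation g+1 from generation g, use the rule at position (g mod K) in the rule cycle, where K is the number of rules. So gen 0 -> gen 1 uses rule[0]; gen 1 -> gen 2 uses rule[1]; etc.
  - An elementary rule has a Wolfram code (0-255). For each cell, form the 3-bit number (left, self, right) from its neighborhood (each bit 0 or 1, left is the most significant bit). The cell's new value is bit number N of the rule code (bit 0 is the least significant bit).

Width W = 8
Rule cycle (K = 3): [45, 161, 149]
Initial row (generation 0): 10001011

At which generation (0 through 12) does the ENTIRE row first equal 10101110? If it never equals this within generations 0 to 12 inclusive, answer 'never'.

Gen 0: 10001011
Gen 1 (rule 45): 10101110
Gen 2 (rule 161): 01010100
Gen 3 (rule 149): 01010111
Gen 4 (rule 45): 01111100
Gen 5 (rule 161): 00111001
Gen 6 (rule 149): 10010101
Gen 7 (rule 45): 10011111
Gen 8 (rule 161): 00001110
Gen 9 (rule 149): 11100101
Gen 10 (rule 45): 10000111
Gen 11 (rule 161): 00110010
Gen 12 (rule 149): 10001011

Answer: 1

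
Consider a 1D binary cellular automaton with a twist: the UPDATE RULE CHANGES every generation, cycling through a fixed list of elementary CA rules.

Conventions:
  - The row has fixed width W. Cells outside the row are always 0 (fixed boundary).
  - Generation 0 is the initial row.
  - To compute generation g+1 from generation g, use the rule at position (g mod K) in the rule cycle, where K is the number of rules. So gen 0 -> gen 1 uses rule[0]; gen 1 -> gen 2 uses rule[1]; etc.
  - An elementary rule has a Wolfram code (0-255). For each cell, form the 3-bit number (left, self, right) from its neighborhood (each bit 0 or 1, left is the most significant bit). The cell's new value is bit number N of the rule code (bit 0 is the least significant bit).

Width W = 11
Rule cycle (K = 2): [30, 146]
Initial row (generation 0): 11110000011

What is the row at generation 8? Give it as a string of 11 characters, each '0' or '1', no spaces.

Answer: 00001010100

Derivation:
Gen 0: 11110000011
Gen 1 (rule 30): 10001000110
Gen 2 (rule 146): 01010101001
Gen 3 (rule 30): 11010101111
Gen 4 (rule 146): 00000000110
Gen 5 (rule 30): 00000001101
Gen 6 (rule 146): 00000010000
Gen 7 (rule 30): 00000111000
Gen 8 (rule 146): 00001010100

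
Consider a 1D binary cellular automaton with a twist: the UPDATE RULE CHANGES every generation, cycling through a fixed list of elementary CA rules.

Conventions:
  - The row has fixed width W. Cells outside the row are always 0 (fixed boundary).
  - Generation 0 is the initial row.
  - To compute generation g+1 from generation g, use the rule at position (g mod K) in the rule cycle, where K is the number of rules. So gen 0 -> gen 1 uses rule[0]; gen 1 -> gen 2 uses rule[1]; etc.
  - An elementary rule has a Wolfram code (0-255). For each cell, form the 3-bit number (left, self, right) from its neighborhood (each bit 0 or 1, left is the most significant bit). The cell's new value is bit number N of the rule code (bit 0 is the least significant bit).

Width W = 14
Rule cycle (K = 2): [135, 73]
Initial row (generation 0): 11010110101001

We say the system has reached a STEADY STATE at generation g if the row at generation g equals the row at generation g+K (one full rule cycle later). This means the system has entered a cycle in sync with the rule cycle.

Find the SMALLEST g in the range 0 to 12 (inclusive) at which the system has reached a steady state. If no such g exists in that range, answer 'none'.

Answer: none

Derivation:
Gen 0: 11010110101001
Gen 1 (rule 135): 00010000101011
Gen 2 (rule 73): 11000110000011
Gen 3 (rule 135): 00011000111100
Gen 4 (rule 73): 11011010100101
Gen 5 (rule 135): 00000010101101
Gen 6 (rule 73): 11111000001100
Gen 7 (rule 135): 01110011110001
Gen 8 (rule 73): 01010010010100
Gen 9 (rule 135): 11010110110101
Gen 10 (rule 73): 11000110110000
Gen 11 (rule 135): 00011000000111
Gen 12 (rule 73): 11011011110101
Gen 13 (rule 135): 00000001100101
Gen 14 (rule 73): 11111101100000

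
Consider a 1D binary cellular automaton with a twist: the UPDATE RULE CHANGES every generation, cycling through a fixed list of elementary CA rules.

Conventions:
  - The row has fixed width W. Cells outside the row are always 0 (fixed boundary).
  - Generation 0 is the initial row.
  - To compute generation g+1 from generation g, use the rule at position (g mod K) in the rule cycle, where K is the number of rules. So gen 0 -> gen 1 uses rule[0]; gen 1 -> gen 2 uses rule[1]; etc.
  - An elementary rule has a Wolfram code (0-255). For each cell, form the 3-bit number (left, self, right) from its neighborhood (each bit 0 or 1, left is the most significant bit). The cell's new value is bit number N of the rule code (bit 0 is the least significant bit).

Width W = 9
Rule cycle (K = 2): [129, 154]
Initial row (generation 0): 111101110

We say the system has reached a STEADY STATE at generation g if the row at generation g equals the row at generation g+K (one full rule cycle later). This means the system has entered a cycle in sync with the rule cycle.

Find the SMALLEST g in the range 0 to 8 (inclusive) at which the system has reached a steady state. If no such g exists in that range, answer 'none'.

Answer: none

Derivation:
Gen 0: 111101110
Gen 1 (rule 129): 011000100
Gen 2 (rule 154): 110101010
Gen 3 (rule 129): 000000000
Gen 4 (rule 154): 000000000
Gen 5 (rule 129): 111111111
Gen 6 (rule 154): 111111110
Gen 7 (rule 129): 011111100
Gen 8 (rule 154): 111111010
Gen 9 (rule 129): 011110000
Gen 10 (rule 154): 111101000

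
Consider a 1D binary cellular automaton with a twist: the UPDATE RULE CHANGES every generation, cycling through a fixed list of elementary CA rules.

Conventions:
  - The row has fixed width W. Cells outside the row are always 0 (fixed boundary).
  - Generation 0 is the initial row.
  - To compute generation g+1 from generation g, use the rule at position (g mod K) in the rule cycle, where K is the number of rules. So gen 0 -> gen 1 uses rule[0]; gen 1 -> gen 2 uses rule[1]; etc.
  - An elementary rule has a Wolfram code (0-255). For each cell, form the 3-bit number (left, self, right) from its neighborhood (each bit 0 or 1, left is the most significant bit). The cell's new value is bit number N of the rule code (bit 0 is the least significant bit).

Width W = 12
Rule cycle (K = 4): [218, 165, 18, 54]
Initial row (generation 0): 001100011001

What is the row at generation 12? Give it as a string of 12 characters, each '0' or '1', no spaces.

Gen 0: 001100011001
Gen 1 (rule 218): 011110111110
Gen 2 (rule 165): 001101011100
Gen 3 (rule 18): 010000000010
Gen 4 (rule 54): 111000000111
Gen 5 (rule 218): 111100001111
Gen 6 (rule 165): 011001100110
Gen 7 (rule 18): 100110011001
Gen 8 (rule 54): 111001100111
Gen 9 (rule 218): 111111111111
Gen 10 (rule 165): 011111111110
Gen 11 (rule 18): 100000000001
Gen 12 (rule 54): 110000000011

Answer: 110000000011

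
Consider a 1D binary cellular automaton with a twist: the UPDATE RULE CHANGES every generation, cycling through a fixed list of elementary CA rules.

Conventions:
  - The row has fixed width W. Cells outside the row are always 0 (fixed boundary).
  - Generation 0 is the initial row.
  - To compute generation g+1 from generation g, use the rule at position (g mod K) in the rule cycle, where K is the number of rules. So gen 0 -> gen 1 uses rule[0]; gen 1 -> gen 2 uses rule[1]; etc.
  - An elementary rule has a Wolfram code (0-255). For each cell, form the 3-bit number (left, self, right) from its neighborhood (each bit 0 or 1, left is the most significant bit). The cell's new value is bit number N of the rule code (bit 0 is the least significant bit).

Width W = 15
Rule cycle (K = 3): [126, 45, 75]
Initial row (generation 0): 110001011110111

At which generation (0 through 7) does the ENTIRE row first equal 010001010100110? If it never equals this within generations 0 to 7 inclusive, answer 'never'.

Gen 0: 110001011110111
Gen 1 (rule 126): 111011110011101
Gen 2 (rule 45): 100110000010011
Gen 3 (rule 75): 001110111100111
Gen 4 (rule 126): 011011100111101
Gen 5 (rule 45): 010110000100011
Gen 6 (rule 75): 100110111001111
Gen 7 (rule 126): 111111101111001

Answer: never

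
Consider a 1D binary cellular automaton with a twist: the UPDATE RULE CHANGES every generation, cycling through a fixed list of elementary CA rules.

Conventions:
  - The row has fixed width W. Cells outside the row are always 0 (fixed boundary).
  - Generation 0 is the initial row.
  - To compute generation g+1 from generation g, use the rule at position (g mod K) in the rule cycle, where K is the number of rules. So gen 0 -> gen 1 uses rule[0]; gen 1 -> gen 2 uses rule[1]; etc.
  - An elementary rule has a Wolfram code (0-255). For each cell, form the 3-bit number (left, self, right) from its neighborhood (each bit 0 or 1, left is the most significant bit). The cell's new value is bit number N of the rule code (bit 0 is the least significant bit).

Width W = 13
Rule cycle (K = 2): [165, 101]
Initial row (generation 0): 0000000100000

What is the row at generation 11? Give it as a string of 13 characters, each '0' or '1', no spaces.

Answer: 0000110010100

Derivation:
Gen 0: 0000000100000
Gen 1 (rule 165): 1111110101111
Gen 2 (rule 101): 0000011110001
Gen 3 (rule 165): 1111001100101
Gen 4 (rule 101): 0001000100111
Gen 5 (rule 165): 1101010100010
Gen 6 (rule 101): 0111111101010
Gen 7 (rule 165): 0011111011110
Gen 8 (rule 101): 1000001100010
Gen 9 (rule 165): 1011100001010
Gen 10 (rule 101): 1100101101110
Gen 11 (rule 165): 0000110010100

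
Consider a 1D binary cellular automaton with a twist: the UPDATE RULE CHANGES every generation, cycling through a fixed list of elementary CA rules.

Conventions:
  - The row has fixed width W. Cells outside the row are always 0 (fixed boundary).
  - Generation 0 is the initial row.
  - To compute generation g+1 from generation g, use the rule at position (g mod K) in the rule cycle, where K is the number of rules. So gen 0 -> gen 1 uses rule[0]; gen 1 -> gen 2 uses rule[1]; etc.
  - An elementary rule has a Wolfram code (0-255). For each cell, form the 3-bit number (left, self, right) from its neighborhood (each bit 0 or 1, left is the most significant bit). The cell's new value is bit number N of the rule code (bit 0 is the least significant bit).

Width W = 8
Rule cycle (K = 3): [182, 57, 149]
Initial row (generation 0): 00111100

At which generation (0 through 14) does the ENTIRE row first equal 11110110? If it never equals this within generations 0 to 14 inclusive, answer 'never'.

Answer: 7

Derivation:
Gen 0: 00111100
Gen 1 (rule 182): 01011010
Gen 2 (rule 57): 00110101
Gen 3 (rule 149): 10000101
Gen 4 (rule 182): 11001111
Gen 5 (rule 57): 10101000
Gen 6 (rule 149): 10101111
Gen 7 (rule 182): 11110110
Gen 8 (rule 57): 10001101
Gen 9 (rule 149): 11100001
Gen 10 (rule 182): 01010011
Gen 11 (rule 57): 00101010
Gen 12 (rule 149): 10101011
Gen 13 (rule 182): 11111100
Gen 14 (rule 57): 10000011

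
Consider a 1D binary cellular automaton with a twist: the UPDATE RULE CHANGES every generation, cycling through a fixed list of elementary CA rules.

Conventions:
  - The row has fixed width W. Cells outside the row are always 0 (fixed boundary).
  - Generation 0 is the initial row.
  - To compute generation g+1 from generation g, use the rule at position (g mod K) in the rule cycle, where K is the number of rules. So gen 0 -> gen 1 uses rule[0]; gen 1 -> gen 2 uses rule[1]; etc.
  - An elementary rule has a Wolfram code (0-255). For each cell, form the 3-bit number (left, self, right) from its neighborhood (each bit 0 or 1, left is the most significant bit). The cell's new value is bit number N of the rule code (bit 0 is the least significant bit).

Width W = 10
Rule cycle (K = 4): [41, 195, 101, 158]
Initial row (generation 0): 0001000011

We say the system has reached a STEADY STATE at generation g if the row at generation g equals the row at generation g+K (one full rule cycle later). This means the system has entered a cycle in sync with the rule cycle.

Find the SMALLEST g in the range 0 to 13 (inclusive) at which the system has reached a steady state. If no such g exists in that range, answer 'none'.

Gen 0: 0001000011
Gen 1 (rule 41): 1100011010
Gen 2 (rule 195): 0101101000
Gen 3 (rule 101): 0110111011
Gen 4 (rule 158): 1100110010
Gen 5 (rule 41): 1000100000
Gen 6 (rule 195): 0011001111
Gen 7 (rule 101): 1001000001
Gen 8 (rule 158): 1111100011
Gen 9 (rule 41): 1000001010
Gen 10 (rule 195): 0011110000
Gen 11 (rule 101): 1000010111
Gen 12 (rule 158): 1100110110
Gen 13 (rule 41): 1000101100
Gen 14 (rule 195): 0011000101
Gen 15 (rule 101): 1001010111
Gen 16 (rule 158): 1111010110
Gen 17 (rule 41): 1000101100

Answer: 13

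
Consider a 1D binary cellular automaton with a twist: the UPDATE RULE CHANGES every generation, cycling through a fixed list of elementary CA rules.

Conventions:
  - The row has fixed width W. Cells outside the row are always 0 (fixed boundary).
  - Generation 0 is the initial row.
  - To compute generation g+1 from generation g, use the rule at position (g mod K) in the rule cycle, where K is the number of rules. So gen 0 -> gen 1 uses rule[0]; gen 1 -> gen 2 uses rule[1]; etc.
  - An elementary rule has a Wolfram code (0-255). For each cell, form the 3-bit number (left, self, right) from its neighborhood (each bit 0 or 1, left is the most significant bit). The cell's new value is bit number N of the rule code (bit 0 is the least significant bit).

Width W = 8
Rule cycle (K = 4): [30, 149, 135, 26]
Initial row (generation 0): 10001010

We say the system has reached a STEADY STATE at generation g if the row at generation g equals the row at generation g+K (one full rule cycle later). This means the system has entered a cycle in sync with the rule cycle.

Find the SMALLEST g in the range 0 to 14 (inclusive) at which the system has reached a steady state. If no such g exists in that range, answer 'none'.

Answer: none

Derivation:
Gen 0: 10001010
Gen 1 (rule 30): 11011011
Gen 2 (rule 149): 00000000
Gen 3 (rule 135): 11111111
Gen 4 (rule 26): 10000000
Gen 5 (rule 30): 11000000
Gen 6 (rule 149): 00111111
Gen 7 (rule 135): 11011110
Gen 8 (rule 26): 10010001
Gen 9 (rule 30): 11111011
Gen 10 (rule 149): 01110000
Gen 11 (rule 135): 10100111
Gen 12 (rule 26): 00011100
Gen 13 (rule 30): 00110010
Gen 14 (rule 149): 10001011
Gen 15 (rule 135): 10111000
Gen 16 (rule 26): 00100100
Gen 17 (rule 30): 01111110
Gen 18 (rule 149): 00111101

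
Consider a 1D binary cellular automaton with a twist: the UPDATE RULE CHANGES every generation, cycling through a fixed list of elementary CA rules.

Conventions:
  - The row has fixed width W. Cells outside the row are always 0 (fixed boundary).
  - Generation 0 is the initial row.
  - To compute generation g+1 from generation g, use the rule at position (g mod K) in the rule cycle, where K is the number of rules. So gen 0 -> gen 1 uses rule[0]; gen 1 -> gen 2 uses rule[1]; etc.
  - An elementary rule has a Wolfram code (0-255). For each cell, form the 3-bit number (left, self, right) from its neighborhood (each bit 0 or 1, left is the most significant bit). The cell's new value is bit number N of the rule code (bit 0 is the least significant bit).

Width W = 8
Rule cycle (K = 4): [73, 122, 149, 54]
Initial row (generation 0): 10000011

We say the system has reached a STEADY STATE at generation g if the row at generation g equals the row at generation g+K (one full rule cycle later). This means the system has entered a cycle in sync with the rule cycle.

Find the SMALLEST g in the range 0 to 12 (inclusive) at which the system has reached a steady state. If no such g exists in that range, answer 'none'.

Gen 0: 10000011
Gen 1 (rule 73): 00111011
Gen 2 (rule 122): 01101111
Gen 3 (rule 149): 00000110
Gen 4 (rule 54): 00001001
Gen 5 (rule 73): 11100000
Gen 6 (rule 122): 10110000
Gen 7 (rule 149): 10001111
Gen 8 (rule 54): 11010000
Gen 9 (rule 73): 11000111
Gen 10 (rule 122): 11101101
Gen 11 (rule 149): 01000001
Gen 12 (rule 54): 11100011
Gen 13 (rule 73): 10101011
Gen 14 (rule 122): 01010111
Gen 15 (rule 149): 01010010
Gen 16 (rule 54): 11111111

Answer: none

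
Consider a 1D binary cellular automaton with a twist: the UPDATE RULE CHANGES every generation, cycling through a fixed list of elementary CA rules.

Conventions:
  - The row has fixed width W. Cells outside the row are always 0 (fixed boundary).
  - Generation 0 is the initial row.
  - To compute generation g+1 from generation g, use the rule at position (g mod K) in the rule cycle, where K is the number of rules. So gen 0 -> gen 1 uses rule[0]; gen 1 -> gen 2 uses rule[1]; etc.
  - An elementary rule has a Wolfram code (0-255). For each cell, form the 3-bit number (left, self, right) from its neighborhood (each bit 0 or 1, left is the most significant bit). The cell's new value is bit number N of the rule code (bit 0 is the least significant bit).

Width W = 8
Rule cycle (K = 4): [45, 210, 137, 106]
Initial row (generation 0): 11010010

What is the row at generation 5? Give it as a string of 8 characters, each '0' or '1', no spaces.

Answer: 10000011

Derivation:
Gen 0: 11010010
Gen 1 (rule 45): 10110010
Gen 2 (rule 210): 00011101
Gen 3 (rule 137): 11011000
Gen 4 (rule 106): 11111000
Gen 5 (rule 45): 10000011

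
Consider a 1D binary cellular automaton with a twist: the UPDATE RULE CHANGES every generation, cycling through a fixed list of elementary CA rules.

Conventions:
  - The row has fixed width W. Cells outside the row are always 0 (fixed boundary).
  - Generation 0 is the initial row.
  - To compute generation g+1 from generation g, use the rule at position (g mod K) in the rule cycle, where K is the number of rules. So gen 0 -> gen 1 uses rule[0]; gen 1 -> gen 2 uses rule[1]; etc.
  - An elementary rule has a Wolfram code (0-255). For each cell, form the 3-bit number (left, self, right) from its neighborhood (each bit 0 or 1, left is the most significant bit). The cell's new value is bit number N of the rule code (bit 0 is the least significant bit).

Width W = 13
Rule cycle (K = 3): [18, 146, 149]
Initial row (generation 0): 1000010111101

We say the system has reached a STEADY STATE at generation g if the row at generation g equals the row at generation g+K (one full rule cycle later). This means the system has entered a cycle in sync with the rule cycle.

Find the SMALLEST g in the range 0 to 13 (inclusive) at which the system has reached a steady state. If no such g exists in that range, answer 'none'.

Answer: 1

Derivation:
Gen 0: 1000010111101
Gen 1 (rule 18): 0100100000000
Gen 2 (rule 146): 1011010000000
Gen 3 (rule 149): 1000011111111
Gen 4 (rule 18): 0100100000000
Gen 5 (rule 146): 1011010000000
Gen 6 (rule 149): 1000011111111
Gen 7 (rule 18): 0100100000000
Gen 8 (rule 146): 1011010000000
Gen 9 (rule 149): 1000011111111
Gen 10 (rule 18): 0100100000000
Gen 11 (rule 146): 1011010000000
Gen 12 (rule 149): 1000011111111
Gen 13 (rule 18): 0100100000000
Gen 14 (rule 146): 1011010000000
Gen 15 (rule 149): 1000011111111
Gen 16 (rule 18): 0100100000000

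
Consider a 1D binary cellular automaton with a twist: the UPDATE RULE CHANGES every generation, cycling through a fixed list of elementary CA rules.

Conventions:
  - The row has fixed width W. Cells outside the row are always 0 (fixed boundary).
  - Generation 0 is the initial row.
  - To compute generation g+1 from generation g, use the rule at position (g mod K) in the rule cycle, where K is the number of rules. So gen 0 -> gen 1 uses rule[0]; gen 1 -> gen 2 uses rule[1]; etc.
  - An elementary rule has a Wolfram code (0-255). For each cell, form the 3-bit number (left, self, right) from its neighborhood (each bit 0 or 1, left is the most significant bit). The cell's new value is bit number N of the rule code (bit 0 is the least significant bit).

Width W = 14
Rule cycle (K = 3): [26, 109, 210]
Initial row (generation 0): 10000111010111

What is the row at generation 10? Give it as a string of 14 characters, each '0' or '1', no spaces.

Gen 0: 10000111010111
Gen 1 (rule 26): 01001100000100
Gen 2 (rule 109): 01001101110101
Gen 3 (rule 210): 10110100110000
Gen 4 (rule 26): 00100011101000
Gen 5 (rule 109): 10101010111011
Gen 6 (rule 210): 00000000011001
Gen 7 (rule 26): 00000000110110
Gen 8 (rule 109): 11111110111110
Gen 9 (rule 210): 01111110011111
Gen 10 (rule 26): 11000001110000

Answer: 11000001110000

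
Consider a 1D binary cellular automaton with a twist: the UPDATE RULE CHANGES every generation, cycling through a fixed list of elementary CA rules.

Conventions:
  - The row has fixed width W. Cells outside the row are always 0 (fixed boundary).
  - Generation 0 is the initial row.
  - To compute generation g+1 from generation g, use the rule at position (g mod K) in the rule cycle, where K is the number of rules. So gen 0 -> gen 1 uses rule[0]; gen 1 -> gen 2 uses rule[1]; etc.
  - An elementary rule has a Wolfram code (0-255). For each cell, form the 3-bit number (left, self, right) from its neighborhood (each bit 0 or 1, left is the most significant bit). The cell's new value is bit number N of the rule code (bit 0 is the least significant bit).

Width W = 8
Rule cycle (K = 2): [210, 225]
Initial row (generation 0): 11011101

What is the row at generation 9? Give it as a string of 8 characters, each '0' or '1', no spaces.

Gen 0: 11011101
Gen 1 (rule 210): 01001100
Gen 2 (rule 225): 00000101
Gen 3 (rule 210): 00001000
Gen 4 (rule 225): 11100011
Gen 5 (rule 210): 01110101
Gen 6 (rule 225): 00111010
Gen 7 (rule 210): 01011001
Gen 8 (rule 225): 00101000
Gen 9 (rule 210): 01000100

Answer: 01000100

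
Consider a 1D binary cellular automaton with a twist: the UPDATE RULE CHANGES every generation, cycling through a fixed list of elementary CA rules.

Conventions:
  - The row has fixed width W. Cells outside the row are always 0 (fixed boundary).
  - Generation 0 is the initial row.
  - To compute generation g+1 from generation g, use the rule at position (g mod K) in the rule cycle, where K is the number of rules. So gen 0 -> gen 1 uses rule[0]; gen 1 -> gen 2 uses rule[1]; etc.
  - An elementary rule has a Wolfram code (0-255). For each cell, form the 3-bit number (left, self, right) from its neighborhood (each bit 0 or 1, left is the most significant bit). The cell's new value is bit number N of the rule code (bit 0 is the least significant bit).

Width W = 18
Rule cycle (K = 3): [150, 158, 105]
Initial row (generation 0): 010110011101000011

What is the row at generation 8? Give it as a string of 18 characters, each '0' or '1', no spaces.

Gen 0: 010110011101000011
Gen 1 (rule 150): 110001101001100100
Gen 2 (rule 158): 101011001111011110
Gen 3 (rule 105): 010111001001110010
Gen 4 (rule 150): 110010111110101111
Gen 5 (rule 158): 101110111100101110
Gen 6 (rule 105): 011011100100011010
Gen 7 (rule 150): 100001011110100011
Gen 8 (rule 158): 110011011100110110

Answer: 110011011100110110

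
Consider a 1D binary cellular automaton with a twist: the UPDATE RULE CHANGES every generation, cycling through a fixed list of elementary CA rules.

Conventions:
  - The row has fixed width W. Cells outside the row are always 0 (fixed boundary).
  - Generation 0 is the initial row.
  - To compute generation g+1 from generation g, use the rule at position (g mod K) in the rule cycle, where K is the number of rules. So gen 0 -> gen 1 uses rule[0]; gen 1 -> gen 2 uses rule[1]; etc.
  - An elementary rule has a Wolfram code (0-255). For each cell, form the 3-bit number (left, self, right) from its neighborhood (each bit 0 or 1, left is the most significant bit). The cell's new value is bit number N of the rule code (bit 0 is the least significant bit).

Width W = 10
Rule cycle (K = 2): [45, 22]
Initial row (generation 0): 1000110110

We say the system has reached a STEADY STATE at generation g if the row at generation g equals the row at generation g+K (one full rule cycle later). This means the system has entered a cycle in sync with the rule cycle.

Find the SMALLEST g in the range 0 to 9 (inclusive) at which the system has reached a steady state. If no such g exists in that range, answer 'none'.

Answer: 6

Derivation:
Gen 0: 1000110110
Gen 1 (rule 45): 1010101100
Gen 2 (rule 22): 1010100010
Gen 3 (rule 45): 1111101010
Gen 4 (rule 22): 0000001011
Gen 5 (rule 45): 1111101110
Gen 6 (rule 22): 0000000001
Gen 7 (rule 45): 1111111101
Gen 8 (rule 22): 0000000001
Gen 9 (rule 45): 1111111101
Gen 10 (rule 22): 0000000001
Gen 11 (rule 45): 1111111101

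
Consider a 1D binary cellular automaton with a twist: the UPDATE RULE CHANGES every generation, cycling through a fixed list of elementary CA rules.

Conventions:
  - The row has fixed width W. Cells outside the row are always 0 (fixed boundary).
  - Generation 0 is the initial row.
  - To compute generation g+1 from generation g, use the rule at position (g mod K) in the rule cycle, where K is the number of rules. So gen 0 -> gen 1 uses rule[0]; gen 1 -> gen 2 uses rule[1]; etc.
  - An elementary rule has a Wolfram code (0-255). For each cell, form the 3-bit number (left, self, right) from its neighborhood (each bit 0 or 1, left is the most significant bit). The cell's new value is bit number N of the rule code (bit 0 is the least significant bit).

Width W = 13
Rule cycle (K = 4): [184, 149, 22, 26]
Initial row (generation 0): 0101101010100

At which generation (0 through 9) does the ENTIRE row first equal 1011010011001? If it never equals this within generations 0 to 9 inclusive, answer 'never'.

Answer: never

Derivation:
Gen 0: 0101101010100
Gen 1 (rule 184): 0011010101010
Gen 2 (rule 149): 1000010101011
Gen 3 (rule 22): 1100110101000
Gen 4 (rule 26): 1011100000100
Gen 5 (rule 184): 0111010000010
Gen 6 (rule 149): 0010011111011
Gen 7 (rule 22): 0111100000000
Gen 8 (rule 26): 1100010000000
Gen 9 (rule 184): 1010001000000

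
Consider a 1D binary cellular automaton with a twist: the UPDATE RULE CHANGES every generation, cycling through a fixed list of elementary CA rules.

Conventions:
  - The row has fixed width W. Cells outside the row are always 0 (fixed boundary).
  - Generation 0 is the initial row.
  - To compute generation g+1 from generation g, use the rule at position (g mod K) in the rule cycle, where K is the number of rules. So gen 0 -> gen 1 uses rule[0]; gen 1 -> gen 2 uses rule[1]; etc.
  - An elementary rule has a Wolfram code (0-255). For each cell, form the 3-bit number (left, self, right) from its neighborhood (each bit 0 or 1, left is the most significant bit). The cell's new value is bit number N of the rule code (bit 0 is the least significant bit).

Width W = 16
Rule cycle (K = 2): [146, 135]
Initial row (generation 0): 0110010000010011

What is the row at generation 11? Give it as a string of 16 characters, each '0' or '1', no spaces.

Answer: 0110100001011101

Derivation:
Gen 0: 0110010000010011
Gen 1 (rule 146): 1001101000101100
Gen 2 (rule 135): 1010001011100001
Gen 3 (rule 146): 0001010001010010
Gen 4 (rule 135): 1111010111010110
Gen 5 (rule 146): 0110000010000001
Gen 6 (rule 135): 1000111110111111
Gen 7 (rule 146): 0101011100011110
Gen 8 (rule 135): 1101001001101100
Gen 9 (rule 146): 0000110110000010
Gen 10 (rule 135): 1111000000111110
Gen 11 (rule 146): 0110100001011101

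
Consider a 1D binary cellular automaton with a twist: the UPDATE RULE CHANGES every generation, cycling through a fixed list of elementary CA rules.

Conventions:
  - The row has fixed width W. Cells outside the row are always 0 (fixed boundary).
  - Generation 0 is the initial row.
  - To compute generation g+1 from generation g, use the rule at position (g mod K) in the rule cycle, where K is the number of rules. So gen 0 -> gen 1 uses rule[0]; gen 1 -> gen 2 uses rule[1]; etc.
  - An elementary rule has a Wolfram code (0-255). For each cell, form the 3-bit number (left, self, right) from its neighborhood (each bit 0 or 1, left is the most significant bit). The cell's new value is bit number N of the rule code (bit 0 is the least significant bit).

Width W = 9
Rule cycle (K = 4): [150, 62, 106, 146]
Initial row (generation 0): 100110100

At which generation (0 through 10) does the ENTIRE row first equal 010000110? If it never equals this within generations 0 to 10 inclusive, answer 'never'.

Gen 0: 100110100
Gen 1 (rule 150): 111000110
Gen 2 (rule 62): 100101101
Gen 3 (rule 106): 001011110
Gen 4 (rule 146): 010001101
Gen 5 (rule 150): 111010001
Gen 6 (rule 62): 100111011
Gen 7 (rule 106): 001101111
Gen 8 (rule 146): 010000110
Gen 9 (rule 150): 111001001
Gen 10 (rule 62): 100111111

Answer: 8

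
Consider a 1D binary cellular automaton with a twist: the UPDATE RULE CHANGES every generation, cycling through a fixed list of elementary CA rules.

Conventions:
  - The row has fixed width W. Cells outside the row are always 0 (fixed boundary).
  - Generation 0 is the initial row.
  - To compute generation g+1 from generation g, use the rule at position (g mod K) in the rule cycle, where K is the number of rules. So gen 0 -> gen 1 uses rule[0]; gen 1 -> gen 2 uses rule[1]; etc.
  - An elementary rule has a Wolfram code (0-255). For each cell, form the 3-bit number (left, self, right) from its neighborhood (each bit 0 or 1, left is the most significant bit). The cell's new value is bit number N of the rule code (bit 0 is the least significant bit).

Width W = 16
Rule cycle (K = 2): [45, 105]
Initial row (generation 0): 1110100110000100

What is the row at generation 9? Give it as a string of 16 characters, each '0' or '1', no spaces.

Answer: 0101101000110111

Derivation:
Gen 0: 1110100110000100
Gen 1 (rule 45): 1001100100110101
Gen 2 (rule 105): 0001100000111010
Gen 3 (rule 45): 1101001110100110
Gen 4 (rule 105): 1110001011000110
Gen 5 (rule 45): 1000101110010100
Gen 6 (rule 105): 0010011010001001
Gen 7 (rule 45): 1010010110101001
Gen 8 (rule 105): 0100001111010000
Gen 9 (rule 45): 0101101000110111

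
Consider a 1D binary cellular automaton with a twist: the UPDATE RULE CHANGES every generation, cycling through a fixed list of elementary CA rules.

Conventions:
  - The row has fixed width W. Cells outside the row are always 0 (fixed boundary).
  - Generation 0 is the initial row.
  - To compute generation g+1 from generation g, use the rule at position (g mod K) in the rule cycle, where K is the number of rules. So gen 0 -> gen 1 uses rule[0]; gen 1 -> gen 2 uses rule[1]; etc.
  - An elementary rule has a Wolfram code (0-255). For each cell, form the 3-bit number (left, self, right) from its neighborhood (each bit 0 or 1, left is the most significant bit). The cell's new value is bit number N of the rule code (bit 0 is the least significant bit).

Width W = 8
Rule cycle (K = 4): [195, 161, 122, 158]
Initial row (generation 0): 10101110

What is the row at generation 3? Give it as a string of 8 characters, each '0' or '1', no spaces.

Gen 0: 10101110
Gen 1 (rule 195): 00000110
Gen 2 (rule 161): 11110000
Gen 3 (rule 122): 10011000

Answer: 10011000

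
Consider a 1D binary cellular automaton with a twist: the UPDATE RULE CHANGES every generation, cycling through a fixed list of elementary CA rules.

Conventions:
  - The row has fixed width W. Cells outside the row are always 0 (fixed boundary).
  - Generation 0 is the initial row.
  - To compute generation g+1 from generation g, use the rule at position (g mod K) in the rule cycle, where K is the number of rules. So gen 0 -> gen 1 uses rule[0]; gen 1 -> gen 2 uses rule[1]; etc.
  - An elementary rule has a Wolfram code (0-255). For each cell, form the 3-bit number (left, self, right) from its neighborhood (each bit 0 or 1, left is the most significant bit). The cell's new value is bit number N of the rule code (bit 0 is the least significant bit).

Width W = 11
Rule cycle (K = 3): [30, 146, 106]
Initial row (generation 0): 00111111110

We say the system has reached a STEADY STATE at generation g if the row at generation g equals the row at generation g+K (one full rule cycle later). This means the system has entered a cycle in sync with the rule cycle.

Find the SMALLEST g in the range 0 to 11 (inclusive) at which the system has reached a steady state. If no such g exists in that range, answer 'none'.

Answer: 8

Derivation:
Gen 0: 00111111110
Gen 1 (rule 30): 01100000001
Gen 2 (rule 146): 10010000010
Gen 3 (rule 106): 00100000100
Gen 4 (rule 30): 01110001110
Gen 5 (rule 146): 10101010101
Gen 6 (rule 106): 01010101010
Gen 7 (rule 30): 11010101011
Gen 8 (rule 146): 00000000000
Gen 9 (rule 106): 00000000000
Gen 10 (rule 30): 00000000000
Gen 11 (rule 146): 00000000000
Gen 12 (rule 106): 00000000000
Gen 13 (rule 30): 00000000000
Gen 14 (rule 146): 00000000000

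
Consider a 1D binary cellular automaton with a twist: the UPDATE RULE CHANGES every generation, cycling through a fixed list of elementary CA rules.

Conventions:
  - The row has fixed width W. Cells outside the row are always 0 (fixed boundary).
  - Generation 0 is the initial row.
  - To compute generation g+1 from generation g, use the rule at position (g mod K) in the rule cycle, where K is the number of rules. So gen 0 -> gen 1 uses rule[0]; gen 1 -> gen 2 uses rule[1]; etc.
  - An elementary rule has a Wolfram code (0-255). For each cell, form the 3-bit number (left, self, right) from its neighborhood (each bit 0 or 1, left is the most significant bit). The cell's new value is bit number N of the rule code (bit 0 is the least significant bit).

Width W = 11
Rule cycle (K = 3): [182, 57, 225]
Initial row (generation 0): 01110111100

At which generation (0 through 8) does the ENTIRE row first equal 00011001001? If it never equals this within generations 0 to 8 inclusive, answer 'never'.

Answer: 6

Derivation:
Gen 0: 01110111100
Gen 1 (rule 182): 10101011010
Gen 2 (rule 57): 01010110101
Gen 3 (rule 225): 00101011010
Gen 4 (rule 182): 01111100111
Gen 5 (rule 57): 01000010100
Gen 6 (rule 225): 00011001001
Gen 7 (rule 182): 00100111111
Gen 8 (rule 57): 10010100000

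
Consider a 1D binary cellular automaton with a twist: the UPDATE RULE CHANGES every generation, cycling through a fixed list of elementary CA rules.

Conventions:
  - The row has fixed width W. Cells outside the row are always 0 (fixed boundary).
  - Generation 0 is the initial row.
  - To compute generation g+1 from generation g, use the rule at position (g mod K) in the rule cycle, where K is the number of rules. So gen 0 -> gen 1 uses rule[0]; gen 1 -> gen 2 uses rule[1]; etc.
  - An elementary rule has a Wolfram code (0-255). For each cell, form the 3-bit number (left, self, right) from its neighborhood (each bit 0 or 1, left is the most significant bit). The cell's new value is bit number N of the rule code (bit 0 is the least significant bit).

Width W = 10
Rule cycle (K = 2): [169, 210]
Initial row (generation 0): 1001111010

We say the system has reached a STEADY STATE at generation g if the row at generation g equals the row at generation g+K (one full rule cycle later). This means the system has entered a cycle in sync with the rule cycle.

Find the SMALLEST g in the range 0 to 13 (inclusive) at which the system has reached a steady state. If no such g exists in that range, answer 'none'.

Answer: none

Derivation:
Gen 0: 1001111010
Gen 1 (rule 169): 0001110100
Gen 2 (rule 210): 0010110010
Gen 3 (rule 169): 1001100000
Gen 4 (rule 210): 0110110000
Gen 5 (rule 169): 0101100111
Gen 6 (rule 210): 1000111011
Gen 7 (rule 169): 0010110110
Gen 8 (rule 210): 0100010011
Gen 9 (rule 169): 0001000010
Gen 10 (rule 210): 0010100101
Gen 11 (rule 169): 1001000010
Gen 12 (rule 210): 0110100101
Gen 13 (rule 169): 0101000010
Gen 14 (rule 210): 1000100101
Gen 15 (rule 169): 0010000010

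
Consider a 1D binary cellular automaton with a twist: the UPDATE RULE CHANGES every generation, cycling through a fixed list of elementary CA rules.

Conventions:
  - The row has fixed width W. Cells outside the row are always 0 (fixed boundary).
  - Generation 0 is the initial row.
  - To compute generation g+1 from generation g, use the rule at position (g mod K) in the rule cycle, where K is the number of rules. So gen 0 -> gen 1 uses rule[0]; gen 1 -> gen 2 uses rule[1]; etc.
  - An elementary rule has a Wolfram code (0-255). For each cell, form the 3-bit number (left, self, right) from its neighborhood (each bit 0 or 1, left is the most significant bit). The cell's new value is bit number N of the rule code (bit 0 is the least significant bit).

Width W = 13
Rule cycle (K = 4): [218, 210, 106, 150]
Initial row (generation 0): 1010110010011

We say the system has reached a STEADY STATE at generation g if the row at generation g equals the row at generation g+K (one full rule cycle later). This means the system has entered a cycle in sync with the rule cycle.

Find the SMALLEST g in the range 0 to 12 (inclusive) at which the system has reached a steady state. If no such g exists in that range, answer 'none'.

Gen 0: 1010110010011
Gen 1 (rule 218): 0000111101111
Gen 2 (rule 210): 0001011100111
Gen 3 (rule 106): 0010110101101
Gen 4 (rule 150): 0110000100001
Gen 5 (rule 218): 1111001010010
Gen 6 (rule 210): 0111110001101
Gen 7 (rule 106): 1100010011110
Gen 8 (rule 150): 0010111101101
Gen 9 (rule 218): 0100111101100
Gen 10 (rule 210): 1011011100110
Gen 11 (rule 106): 0111110101110
Gen 12 (rule 150): 1011100100101
Gen 13 (rule 218): 0011111011000
Gen 14 (rule 210): 0101111001100
Gen 15 (rule 106): 1011001011100
Gen 16 (rule 150): 1000111001010

Answer: none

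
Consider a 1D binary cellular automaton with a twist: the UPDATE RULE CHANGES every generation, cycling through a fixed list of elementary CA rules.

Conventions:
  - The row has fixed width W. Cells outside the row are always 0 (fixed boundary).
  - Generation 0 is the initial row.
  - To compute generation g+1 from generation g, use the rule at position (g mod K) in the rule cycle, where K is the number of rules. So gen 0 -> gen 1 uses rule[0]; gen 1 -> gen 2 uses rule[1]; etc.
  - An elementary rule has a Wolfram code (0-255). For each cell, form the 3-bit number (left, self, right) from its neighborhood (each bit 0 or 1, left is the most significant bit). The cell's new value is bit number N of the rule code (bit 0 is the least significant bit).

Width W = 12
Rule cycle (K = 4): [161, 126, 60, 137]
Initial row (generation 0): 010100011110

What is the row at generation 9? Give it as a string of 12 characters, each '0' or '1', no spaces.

Answer: 100001111000

Derivation:
Gen 0: 010100011110
Gen 1 (rule 161): 001001001100
Gen 2 (rule 126): 011111111110
Gen 3 (rule 60): 010000000001
Gen 4 (rule 137): 000111111100
Gen 5 (rule 161): 110011111001
Gen 6 (rule 126): 111110001111
Gen 7 (rule 60): 100001001000
Gen 8 (rule 137): 001100000011
Gen 9 (rule 161): 100001111000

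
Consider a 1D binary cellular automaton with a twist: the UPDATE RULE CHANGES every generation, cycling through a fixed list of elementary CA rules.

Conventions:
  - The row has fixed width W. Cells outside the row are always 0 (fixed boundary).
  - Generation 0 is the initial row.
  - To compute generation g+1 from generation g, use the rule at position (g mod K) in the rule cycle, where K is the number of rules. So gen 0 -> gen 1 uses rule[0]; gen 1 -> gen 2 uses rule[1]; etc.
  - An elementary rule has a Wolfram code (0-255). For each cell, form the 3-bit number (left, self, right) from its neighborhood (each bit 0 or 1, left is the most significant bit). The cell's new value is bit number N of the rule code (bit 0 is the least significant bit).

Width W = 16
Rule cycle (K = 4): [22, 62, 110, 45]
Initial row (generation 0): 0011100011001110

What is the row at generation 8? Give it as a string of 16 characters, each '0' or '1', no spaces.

Gen 0: 0011100011001110
Gen 1 (rule 22): 0100010100110001
Gen 2 (rule 62): 1110111111101011
Gen 3 (rule 110): 1011100000111111
Gen 4 (rule 45): 1110001110100000
Gen 5 (rule 22): 0001010000110000
Gen 6 (rule 62): 0011111001101000
Gen 7 (rule 110): 0110001011111000
Gen 8 (rule 45): 0100101110000011

Answer: 0100101110000011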